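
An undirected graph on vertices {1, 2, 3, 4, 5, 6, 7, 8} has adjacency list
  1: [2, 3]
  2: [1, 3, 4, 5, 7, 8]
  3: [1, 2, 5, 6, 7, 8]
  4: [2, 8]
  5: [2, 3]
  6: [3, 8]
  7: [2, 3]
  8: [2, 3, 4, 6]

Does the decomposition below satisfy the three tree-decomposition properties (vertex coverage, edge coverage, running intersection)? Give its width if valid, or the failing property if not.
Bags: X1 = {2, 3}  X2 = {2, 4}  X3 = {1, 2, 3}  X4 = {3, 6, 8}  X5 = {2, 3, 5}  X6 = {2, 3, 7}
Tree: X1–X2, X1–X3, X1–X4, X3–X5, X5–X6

No — edge (8,2) lies in no bag.

A tree decomposition must satisfy three properties: every vertex lies in some bag; for every edge, both endpoints lie together in some bag; and for every vertex, the bags containing it form a connected subtree. Here edge (8,2) lies in no bag, so the decomposition is invalid.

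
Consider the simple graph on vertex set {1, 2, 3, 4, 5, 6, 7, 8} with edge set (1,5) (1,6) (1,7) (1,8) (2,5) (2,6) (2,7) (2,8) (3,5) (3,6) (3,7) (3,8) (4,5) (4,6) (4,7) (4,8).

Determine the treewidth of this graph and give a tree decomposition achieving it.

Treewidth 4.
One optimal decomposition is:
Bags: B1 = {1, 2, 3, 4, 6}  B2 = {1, 2, 3, 4, 8}  B3 = {1, 2, 3, 4, 7}  B4 = {1, 2, 3, 4, 5}
Tree: B1–B2, B2–B3, B3–B4

Every bag has size at most 5, so the width is 5 − 1 = 4 and tw(G) ≤ 4. For the lower bound: the 5 vertex sets {2,6}, {1,8}, {3,7}, {4}, {5} are disjoint, each induces a connected subgraph, and every pair is joined by at least one edge of G. Contracting each set to a single vertex therefore yields K_{5} as a minor, and since treewidth is minor-monotone, tw(G) ≥ tw(K_{5}) = 4. Combining the bounds, tw(G) = 4.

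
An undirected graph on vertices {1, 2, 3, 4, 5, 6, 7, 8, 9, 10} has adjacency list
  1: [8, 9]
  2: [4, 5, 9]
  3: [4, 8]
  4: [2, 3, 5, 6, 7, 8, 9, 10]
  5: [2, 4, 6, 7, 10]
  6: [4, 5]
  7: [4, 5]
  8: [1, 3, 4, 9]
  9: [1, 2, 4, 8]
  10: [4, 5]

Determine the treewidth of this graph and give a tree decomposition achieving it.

Treewidth 2.
One optimal decomposition is:
Bags: B1 = {2, 4, 9}  B2 = {4, 8, 9}  B3 = {1, 8, 9}  B4 = {2, 4, 5}  B5 = {4, 5, 7}  B6 = {4, 5, 6}  B7 = {4, 5, 10}  B8 = {3, 4, 8}
Tree: B1–B2, B2–B3, B1–B4, B4–B5, B4–B6, B6–B7, B2–B8

Every bag has size at most 3, so the width is 3 − 1 = 2 and tw(G) ≤ 2. Conversely, {1, 8, 9} is a clique of size 3, and the vertices of any clique must share a bag in every tree decomposition; so some bag has ≥ 3 vertices and tw(G) ≥ 2. Therefore the treewidth is 2.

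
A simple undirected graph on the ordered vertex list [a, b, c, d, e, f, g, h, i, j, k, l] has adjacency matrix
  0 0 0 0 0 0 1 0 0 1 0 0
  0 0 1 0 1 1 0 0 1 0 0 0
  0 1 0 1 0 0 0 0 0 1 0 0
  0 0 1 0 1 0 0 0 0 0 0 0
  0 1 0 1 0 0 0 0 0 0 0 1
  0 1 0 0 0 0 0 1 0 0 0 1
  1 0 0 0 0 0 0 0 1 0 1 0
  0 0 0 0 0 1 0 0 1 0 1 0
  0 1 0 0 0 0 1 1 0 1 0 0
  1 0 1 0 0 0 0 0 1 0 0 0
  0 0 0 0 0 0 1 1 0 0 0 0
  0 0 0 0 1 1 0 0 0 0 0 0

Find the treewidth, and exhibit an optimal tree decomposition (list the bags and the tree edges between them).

Treewidth 3.
One such decomposition:
Bags: B1 = {a, g, h, k}  B2 = {a, g, h, i}  B3 = {a, h, i, j}  B4 = {f, h, i, j}  B5 = {b, f, i, j}  B6 = {b, c, f, j}  B7 = {b, c, f, l}  B8 = {b, c, e, l}  B9 = {c, d, e, l}
Tree: B1–B2, B2–B3, B3–B4, B4–B5, B5–B6, B6–B7, B7–B8, B8–B9

The largest bag has 4 vertices, giving width 3; this decomposition certifies tw(G) ≤ 3. For the lower bound: the 4 vertex sets {a,g,k}, {h}, {i}, {b,c,f,j} are disjoint, each induces a connected subgraph, and every pair is joined by at least one edge of G. Contracting each set to a single vertex therefore yields K_{4} as a minor, and since treewidth is minor-monotone, tw(G) ≥ tw(K_{4}) = 3. The upper and lower bounds meet at 3, so that is the treewidth.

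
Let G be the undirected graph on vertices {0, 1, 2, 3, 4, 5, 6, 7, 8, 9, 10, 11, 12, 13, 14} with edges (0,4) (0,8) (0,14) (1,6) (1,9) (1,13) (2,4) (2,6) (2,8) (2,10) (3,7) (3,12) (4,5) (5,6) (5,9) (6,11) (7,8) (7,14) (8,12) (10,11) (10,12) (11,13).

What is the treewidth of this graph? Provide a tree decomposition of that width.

Treewidth 3.
One such decomposition:
Bags: B1 = {0, 3, 7, 14}  B2 = {0, 3, 7, 8}  B3 = {0, 3, 8, 12}  B4 = {0, 4, 8, 12}  B5 = {2, 4, 8, 12}  B6 = {2, 4, 10, 12}  B7 = {2, 4, 5, 10}  B8 = {2, 5, 6, 10}  B9 = {5, 6, 10, 11}  B10 = {5, 6, 9, 11}  B11 = {1, 6, 9, 11}  B12 = {1, 9, 11, 13}
Tree: B1–B2, B2–B3, B3–B4, B4–B5, B5–B6, B6–B7, B7–B8, B8–B9, B9–B10, B10–B11, B11–B12

Every bag has size at most 4, so the width is 4 − 1 = 3 and tw(G) ≤ 3. For the lower bound: the 4 vertex sets {3,7,14}, {0}, {8}, {2,4,10,12} are disjoint, each induces a connected subgraph, and every pair is joined by at least one edge of G. Contracting each set to a single vertex therefore yields K_{4} as a minor, and since treewidth is minor-monotone, tw(G) ≥ tw(K_{4}) = 3. Therefore the treewidth is 3.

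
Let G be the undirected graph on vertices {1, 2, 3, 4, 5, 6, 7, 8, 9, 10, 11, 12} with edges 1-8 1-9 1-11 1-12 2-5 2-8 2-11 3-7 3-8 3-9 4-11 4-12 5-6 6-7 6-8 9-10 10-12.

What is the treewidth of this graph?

A width-3 tree decomposition is:
Bags: B1 = {4, 9, 10, 12}  B2 = {1, 4, 9, 12}  B3 = {1, 4, 9, 11}  B4 = {1, 3, 9, 11}  B5 = {1, 3, 8, 11}  B6 = {2, 3, 8, 11}  B7 = {2, 3, 7, 8}  B8 = {2, 6, 7, 8}  B9 = {2, 5, 6, 7}
Tree: B1–B2, B2–B3, B3–B4, B4–B5, B5–B6, B6–B7, B7–B8, B8–B9
Each bag holds 4 vertices, so the decomposition has width 3, which upper-bounds the treewidth. For the lower bound: the 4 vertex sets {4,10,12}, {9}, {1}, {2,3,8,11} are disjoint, each induces a connected subgraph, and every pair is joined by at least one edge of G. Contracting each set to a single vertex therefore yields K_{4} as a minor, and since treewidth is minor-monotone, tw(G) ≥ tw(K_{4}) = 3. Combining the bounds, tw(G) = 3.

3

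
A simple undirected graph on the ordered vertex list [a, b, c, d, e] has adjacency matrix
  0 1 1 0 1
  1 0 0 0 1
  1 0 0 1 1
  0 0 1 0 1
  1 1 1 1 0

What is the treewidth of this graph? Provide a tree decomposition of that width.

Treewidth 2.
One optimal decomposition is:
Bags: B1 = {c, d, e}  B2 = {a, c, e}  B3 = {a, b, e}
Tree: B1–B2, B2–B3

Every bag has size at most 3, so the width is 3 − 1 = 2 and tw(G) ≤ 2. For the lower bound, the 3 vertices {c, d, e} are pairwise adjacent, and any tree decomposition puts a clique entirely inside one bag — forcing width ≥ 2. Therefore the treewidth is 2.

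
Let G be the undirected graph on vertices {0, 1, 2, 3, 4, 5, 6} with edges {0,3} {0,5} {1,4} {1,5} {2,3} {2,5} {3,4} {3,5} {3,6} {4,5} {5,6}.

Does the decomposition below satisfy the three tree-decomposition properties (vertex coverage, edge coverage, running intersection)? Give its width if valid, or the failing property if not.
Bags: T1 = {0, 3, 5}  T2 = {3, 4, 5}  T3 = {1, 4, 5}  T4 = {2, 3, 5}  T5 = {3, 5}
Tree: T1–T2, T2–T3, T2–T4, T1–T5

A tree decomposition must satisfy three properties: every vertex lies in some bag; for every edge, both endpoints lie together in some bag; and for every vertex, the bags containing it form a connected subtree. Here vertex 6 appears in no bag, so the decomposition is invalid.

No — vertex 6 appears in no bag.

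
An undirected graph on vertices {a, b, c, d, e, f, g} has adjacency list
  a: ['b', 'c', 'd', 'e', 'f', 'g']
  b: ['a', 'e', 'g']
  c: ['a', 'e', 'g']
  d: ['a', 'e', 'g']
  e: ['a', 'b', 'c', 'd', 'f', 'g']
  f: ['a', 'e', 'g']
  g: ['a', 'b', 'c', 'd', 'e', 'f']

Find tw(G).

A width-3 tree decomposition is:
Bags: B1 = {a, e, f, g}  B2 = {a, d, e, g}  B3 = {a, c, e, g}  B4 = {a, b, e, g}
Tree: B1–B2, B1–B3, B1–B4
The largest bag has 4 vertices, giving width 3; this decomposition certifies tw(G) ≤ 3. For the lower bound, the 4 vertices {a, d, e, g} are pairwise adjacent, and any tree decomposition puts a clique entirely inside one bag — forcing width ≥ 3. The upper and lower bounds meet at 3, so that is the treewidth.

3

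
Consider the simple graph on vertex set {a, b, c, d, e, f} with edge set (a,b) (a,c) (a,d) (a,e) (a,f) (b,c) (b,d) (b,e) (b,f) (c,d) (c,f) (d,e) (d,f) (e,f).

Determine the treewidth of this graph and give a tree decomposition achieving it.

Each bag holds 5 vertices, so the decomposition has width 4, which upper-bounds the treewidth. Conversely, {a, b, d, e, f} is a clique of size 5, and the vertices of any clique must share a bag in every tree decomposition; so some bag has ≥ 5 vertices and tw(G) ≥ 4. Therefore the treewidth is 4.

Treewidth 4.
One such decomposition:
Bags: B1 = {a, b, d, e, f}  B2 = {a, b, c, d, f}
Tree: B1–B2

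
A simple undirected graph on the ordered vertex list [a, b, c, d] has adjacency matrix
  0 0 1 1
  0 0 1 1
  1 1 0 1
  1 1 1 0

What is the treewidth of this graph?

A width-2 tree decomposition is:
Bags: B1 = {a, c, d}  B2 = {b, c, d}
Tree: B1–B2
Every bag has size at most 3, so the width is 3 − 1 = 2 and tw(G) ≤ 2. Conversely, {a, c, d} is a clique of size 3, and the vertices of any clique must share a bag in every tree decomposition; so some bag has ≥ 3 vertices and tw(G) ≥ 2. The upper and lower bounds meet at 2, so that is the treewidth.

2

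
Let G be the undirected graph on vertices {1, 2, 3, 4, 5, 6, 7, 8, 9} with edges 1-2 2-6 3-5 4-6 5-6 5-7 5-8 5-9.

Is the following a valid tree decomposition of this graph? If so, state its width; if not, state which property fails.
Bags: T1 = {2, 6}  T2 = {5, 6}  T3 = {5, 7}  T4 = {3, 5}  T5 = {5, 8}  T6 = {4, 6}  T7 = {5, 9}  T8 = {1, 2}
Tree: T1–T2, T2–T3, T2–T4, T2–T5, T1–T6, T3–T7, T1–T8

Every vertex of G appears in some bag (union = {1, 2, 3, 4, 5, 6, 7, 8, 9}); every edge is covered by a bag; and for each vertex v the set of bags containing v is connected in the bag tree. The decomposition is therefore valid. The largest bag has 2 vertices, so the width is 1.

Yes; width 1.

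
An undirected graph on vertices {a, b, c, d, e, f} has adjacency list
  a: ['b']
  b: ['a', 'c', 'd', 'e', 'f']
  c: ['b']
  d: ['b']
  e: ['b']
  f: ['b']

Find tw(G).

1

A width-1 tree decomposition is:
Bags: B1 = {b, f}  B2 = {b, d}  B3 = {b, e}  B4 = {b, c}  B5 = {a, b}
Tree: B1–B2, B2–B3, B2–B4, B2–B5
Each bag holds 2 vertices, so the decomposition has width 1, which upper-bounds the treewidth. G has an edge, so its treewidth is at least 1. Combining the bounds, tw(G) = 1.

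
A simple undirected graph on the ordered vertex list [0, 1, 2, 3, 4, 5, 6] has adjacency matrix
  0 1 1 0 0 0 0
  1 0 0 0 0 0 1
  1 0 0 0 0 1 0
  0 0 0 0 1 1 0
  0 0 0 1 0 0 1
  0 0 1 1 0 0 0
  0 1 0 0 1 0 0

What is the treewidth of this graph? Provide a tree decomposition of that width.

Treewidth 2.
One optimal decomposition is:
Bags: B1 = {0, 1, 6}  B2 = {0, 2, 6}  B3 = {2, 5, 6}  B4 = {3, 5, 6}  B5 = {3, 4, 6}
Tree: B1–B2, B2–B3, B3–B4, B4–B5

The largest bag has 3 vertices, giving width 2; this decomposition certifies tw(G) ≤ 2. For the lower bound, G contains the cycle 6–1–0–2–5–3–4–6, so G is not a forest; only forests have treewidth ≤ 1, hence tw(G) ≥ 2. The upper and lower bounds meet at 2, so that is the treewidth.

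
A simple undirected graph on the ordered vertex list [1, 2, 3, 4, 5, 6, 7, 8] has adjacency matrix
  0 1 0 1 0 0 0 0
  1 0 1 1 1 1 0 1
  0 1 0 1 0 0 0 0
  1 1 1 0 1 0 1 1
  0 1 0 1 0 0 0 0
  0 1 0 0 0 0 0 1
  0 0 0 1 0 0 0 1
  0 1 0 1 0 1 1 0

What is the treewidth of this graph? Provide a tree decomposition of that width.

Every bag has size at most 3, so the width is 3 − 1 = 2 and tw(G) ≤ 2. On the other hand G contains the 3-clique {2, 4, 8}. A clique must lie in a single bag of any decomposition, so no decomposition can have width below 2. Combining the bounds, tw(G) = 2.

Treewidth 2.
One optimal decomposition is:
Bags: B1 = {2, 4, 8}  B2 = {1, 2, 4}  B3 = {4, 7, 8}  B4 = {2, 4, 5}  B5 = {2, 3, 4}  B6 = {2, 6, 8}
Tree: B1–B2, B1–B3, B1–B4, B4–B5, B1–B6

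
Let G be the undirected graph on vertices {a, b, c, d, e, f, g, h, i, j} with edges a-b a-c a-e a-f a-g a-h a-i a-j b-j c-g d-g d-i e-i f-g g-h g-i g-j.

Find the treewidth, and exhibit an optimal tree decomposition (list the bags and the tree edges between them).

Every bag has size at most 3, so the width is 3 − 1 = 2 and tw(G) ≤ 2. For the lower bound, the 3 vertices {d, g, i} are pairwise adjacent, and any tree decomposition puts a clique entirely inside one bag — forcing width ≥ 2. Therefore the treewidth is 2.

Treewidth 2.
Bags: B1 = {a, b, j}  B2 = {a, g, j}  B3 = {a, g, i}  B4 = {d, g, i}  B5 = {a, c, g}  B6 = {a, f, g}  B7 = {a, g, h}  B8 = {a, e, i}
Tree: B1–B2, B2–B3, B3–B4, B3–B5, B5–B6, B5–B7, B3–B8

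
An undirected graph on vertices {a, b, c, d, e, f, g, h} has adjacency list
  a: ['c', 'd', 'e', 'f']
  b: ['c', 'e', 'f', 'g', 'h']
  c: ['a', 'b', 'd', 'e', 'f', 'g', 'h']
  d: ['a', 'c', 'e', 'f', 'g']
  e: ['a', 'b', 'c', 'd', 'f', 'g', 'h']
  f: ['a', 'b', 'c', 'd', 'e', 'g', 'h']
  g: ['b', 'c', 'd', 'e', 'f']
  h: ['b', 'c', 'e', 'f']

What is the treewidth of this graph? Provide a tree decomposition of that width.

Treewidth 4.
One such decomposition:
Bags: B1 = {c, d, e, f, g}  B2 = {b, c, e, f, g}  B3 = {a, c, d, e, f}  B4 = {b, c, e, f, h}
Tree: B1–B2, B1–B3, B2–B4

The largest bag has 5 vertices, giving width 4; this decomposition certifies tw(G) ≤ 4. On the other hand G contains the 5-clique {c, d, e, f, g}. A clique must lie in a single bag of any decomposition, so no decomposition can have width below 4. Combining the bounds, tw(G) = 4.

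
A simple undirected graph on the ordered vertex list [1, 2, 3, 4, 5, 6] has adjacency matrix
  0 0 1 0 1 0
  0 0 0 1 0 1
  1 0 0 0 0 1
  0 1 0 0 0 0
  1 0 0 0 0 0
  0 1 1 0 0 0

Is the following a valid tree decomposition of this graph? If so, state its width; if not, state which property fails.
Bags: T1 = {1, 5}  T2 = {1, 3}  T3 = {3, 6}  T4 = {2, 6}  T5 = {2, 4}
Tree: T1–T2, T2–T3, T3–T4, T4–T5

Yes; width 1.

Checking the three conditions: (i) the bags cover all of {1, 2, 3, 4, 5, 6}; (ii) for each edge, some bag contains both endpoints; (iii) the bags containing any fixed vertex form a subtree. All hold, so the decomposition is valid with width 2 − 1 = 1.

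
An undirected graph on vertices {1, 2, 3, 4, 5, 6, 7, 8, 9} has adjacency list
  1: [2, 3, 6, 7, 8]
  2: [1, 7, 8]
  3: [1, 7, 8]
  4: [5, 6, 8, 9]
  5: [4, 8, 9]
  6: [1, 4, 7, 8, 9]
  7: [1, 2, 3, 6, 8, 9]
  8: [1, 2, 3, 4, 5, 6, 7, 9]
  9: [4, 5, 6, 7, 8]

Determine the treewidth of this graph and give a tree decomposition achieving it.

Treewidth 3.
Bags: B1 = {6, 7, 8, 9}  B2 = {1, 6, 7, 8}  B3 = {1, 2, 7, 8}  B4 = {1, 3, 7, 8}  B5 = {4, 6, 8, 9}  B6 = {4, 5, 8, 9}
Tree: B1–B2, B2–B3, B2–B4, B1–B5, B5–B6

The largest bag has 4 vertices, giving width 3; this decomposition certifies tw(G) ≤ 3. Conversely, {4, 5, 8, 9} is a clique of size 4, and the vertices of any clique must share a bag in every tree decomposition; so some bag has ≥ 4 vertices and tw(G) ≥ 3. Therefore the treewidth is 3.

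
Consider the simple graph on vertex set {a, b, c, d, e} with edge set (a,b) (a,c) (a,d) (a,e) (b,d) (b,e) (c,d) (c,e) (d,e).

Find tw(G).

3

A width-3 tree decomposition is:
Bags: B1 = {a, b, d, e}  B2 = {a, c, d, e}
Tree: B1–B2
The largest bag has 4 vertices, giving width 3; this decomposition certifies tw(G) ≤ 3. On the other hand G contains the 4-clique {a, c, d, e}. A clique must lie in a single bag of any decomposition, so no decomposition can have width below 3. Therefore the treewidth is 3.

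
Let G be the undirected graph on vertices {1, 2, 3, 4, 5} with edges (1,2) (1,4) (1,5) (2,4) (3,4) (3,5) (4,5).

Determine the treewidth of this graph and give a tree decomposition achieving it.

Treewidth 2.
One such decomposition:
Bags: B1 = {1, 4, 5}  B2 = {1, 2, 4}  B3 = {3, 4, 5}
Tree: B1–B2, B1–B3

Each bag holds 3 vertices, so the decomposition has width 2, which upper-bounds the treewidth. For the lower bound, the 3 vertices {1, 2, 4} are pairwise adjacent, and any tree decomposition puts a clique entirely inside one bag — forcing width ≥ 2. Hence tw(G) = 2 exactly.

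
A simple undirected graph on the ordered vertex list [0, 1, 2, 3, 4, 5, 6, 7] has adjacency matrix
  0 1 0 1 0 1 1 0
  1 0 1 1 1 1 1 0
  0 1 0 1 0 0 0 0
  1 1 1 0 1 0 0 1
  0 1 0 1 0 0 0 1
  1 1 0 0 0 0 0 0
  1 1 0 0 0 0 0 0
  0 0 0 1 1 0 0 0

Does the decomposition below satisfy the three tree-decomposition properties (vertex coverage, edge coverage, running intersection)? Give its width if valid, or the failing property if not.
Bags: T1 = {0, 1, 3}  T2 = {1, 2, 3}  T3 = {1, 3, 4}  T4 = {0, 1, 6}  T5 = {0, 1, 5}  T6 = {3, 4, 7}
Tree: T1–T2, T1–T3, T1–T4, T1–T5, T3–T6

Yes; width 2.

Vertex coverage: the bags together contain {0, 1, 2, 3, 4, 5, 6, 7}, the full vertex set. Edge coverage: each edge of G has both endpoints in at least one bag. Running intersection: for every vertex, the bags containing it form a connected subtree. All three properties hold, so this is a valid tree decomposition of width max|bag| − 1 = 2, and hence tw(G) ≤ 2.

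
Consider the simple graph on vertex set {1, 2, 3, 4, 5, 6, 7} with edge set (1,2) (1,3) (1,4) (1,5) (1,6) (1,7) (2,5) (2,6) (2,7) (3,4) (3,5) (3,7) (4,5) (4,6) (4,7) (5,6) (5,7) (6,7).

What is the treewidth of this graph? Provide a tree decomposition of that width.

Each bag holds 5 vertices, so the decomposition has width 4, which upper-bounds the treewidth. For the lower bound, the 5 vertices {1, 2, 5, 6, 7} are pairwise adjacent, and any tree decomposition puts a clique entirely inside one bag — forcing width ≥ 4. Hence tw(G) = 4 exactly.

Treewidth 4.
One optimal decomposition is:
Bags: B1 = {1, 3, 4, 5, 7}  B2 = {1, 4, 5, 6, 7}  B3 = {1, 2, 5, 6, 7}
Tree: B1–B2, B2–B3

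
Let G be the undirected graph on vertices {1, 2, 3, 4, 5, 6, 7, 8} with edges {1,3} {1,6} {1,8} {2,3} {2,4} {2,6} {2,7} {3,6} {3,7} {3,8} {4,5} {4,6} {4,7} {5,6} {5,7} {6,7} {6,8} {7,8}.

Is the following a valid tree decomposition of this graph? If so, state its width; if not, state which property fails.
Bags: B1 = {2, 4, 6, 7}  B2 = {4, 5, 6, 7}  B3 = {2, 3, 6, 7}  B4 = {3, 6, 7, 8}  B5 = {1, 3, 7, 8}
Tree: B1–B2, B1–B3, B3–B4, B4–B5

A tree decomposition must satisfy three properties: every vertex lies in some bag; for every edge, both endpoints lie together in some bag; and for every vertex, the bags containing it form a connected subtree. Here edge (6,1) lies in no bag, so the decomposition is invalid.

No — edge (6,1) lies in no bag.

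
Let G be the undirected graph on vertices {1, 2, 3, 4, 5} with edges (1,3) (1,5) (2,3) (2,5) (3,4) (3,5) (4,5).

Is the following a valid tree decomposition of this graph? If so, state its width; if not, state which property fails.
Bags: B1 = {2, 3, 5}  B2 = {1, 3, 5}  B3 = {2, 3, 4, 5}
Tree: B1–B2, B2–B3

A tree decomposition must satisfy three properties: every vertex lies in some bag; for every edge, both endpoints lie together in some bag; and for every vertex, the bags containing it form a connected subtree. Here bags containing vertex 2 are not connected in the tree, so the decomposition is invalid.

No — bags containing vertex 2 are not connected in the tree.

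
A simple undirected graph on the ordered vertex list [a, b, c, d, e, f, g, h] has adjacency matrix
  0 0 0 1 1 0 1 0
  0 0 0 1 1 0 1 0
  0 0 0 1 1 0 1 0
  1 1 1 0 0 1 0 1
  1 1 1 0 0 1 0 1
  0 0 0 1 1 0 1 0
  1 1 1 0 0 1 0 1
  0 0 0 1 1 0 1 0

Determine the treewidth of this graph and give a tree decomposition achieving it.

Treewidth 3.
One optimal decomposition is:
Bags: B1 = {d, e, g, h}  B2 = {d, e, f, g}  B3 = {b, d, e, g}  B4 = {a, d, e, g}  B5 = {c, d, e, g}
Tree: B1–B2, B2–B3, B3–B4, B4–B5

Each bag holds 4 vertices, so the decomposition has width 3, which upper-bounds the treewidth. For the lower bound: the 4 vertex sets {g,h}, {d,f}, {e}, {b} are disjoint, each induces a connected subgraph, and every pair is joined by at least one edge of G. Contracting each set to a single vertex therefore yields K_{4} as a minor, and since treewidth is minor-monotone, tw(G) ≥ tw(K_{4}) = 3. The upper and lower bounds meet at 3, so that is the treewidth.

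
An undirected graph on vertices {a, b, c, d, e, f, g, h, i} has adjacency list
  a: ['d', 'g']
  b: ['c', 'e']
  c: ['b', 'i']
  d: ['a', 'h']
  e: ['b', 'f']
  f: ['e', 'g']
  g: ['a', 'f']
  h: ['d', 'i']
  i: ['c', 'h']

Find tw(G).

A width-2 tree decomposition is:
Bags: B1 = {e, f, g}  B2 = {a, e, g}  B3 = {a, d, e}  B4 = {d, e, h}  B5 = {e, h, i}  B6 = {c, e, i}  B7 = {b, c, e}
Tree: B1–B2, B2–B3, B3–B4, B4–B5, B5–B6, B6–B7
Each bag holds 3 vertices, so the decomposition has width 2, which upper-bounds the treewidth. The edges e–f–g–a–d–h–i–c–b–e form a cycle, so G is not a tree and its treewidth is at least 2. Hence tw(G) = 2 exactly.

2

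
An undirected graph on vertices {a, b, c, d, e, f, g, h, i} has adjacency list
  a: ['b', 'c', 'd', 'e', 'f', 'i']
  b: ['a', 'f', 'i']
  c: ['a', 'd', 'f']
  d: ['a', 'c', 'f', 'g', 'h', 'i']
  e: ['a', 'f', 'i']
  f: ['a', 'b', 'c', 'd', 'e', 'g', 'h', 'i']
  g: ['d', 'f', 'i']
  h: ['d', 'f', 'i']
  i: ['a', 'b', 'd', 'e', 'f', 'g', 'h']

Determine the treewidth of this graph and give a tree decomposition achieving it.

Treewidth 3.
One such decomposition:
Bags: B1 = {a, c, d, f}  B2 = {a, d, f, i}  B3 = {d, f, h, i}  B4 = {d, f, g, i}  B5 = {a, e, f, i}  B6 = {a, b, f, i}
Tree: B1–B2, B2–B3, B2–B4, B2–B5, B5–B6

Every bag has size at most 4, so the width is 4 − 1 = 3 and tw(G) ≤ 3. Conversely, {a, c, d, f} is a clique of size 4, and the vertices of any clique must share a bag in every tree decomposition; so some bag has ≥ 4 vertices and tw(G) ≥ 3. Therefore the treewidth is 3.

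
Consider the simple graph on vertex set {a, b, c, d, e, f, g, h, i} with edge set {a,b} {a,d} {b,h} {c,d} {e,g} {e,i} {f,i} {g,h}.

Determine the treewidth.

1

A width-1 tree decomposition is:
Bags: B1 = {c, d}  B2 = {a, d}  B3 = {a, b}  B4 = {b, h}  B5 = {g, h}  B6 = {e, g}  B7 = {e, i}  B8 = {f, i}
Tree: B1–B2, B2–B3, B3–B4, B4–B5, B5–B6, B6–B7, B7–B8
The largest bag has 2 vertices, giving width 1; this decomposition certifies tw(G) ≤ 1. G has an edge, so its treewidth is at least 1. The upper and lower bounds meet at 1, so that is the treewidth.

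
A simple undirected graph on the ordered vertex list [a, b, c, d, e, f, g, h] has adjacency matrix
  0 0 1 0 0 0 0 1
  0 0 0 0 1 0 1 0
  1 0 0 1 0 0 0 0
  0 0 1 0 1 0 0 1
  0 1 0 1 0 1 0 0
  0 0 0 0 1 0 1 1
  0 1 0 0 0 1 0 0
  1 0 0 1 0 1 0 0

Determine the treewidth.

A width-2 tree decomposition is:
Bags: B1 = {a, c, d}  B2 = {a, d, h}  B3 = {d, e, h}  B4 = {e, f, h}  B5 = {b, e, f}  B6 = {b, f, g}
Tree: B1–B2, B2–B3, B3–B4, B4–B5, B5–B6
Each bag holds 3 vertices, so the decomposition has width 2, which upper-bounds the treewidth. Since c–a–h–d–c is a cycle in G, G is not acyclic. Forests are exactly the graphs of treewidth ≤ 1, so tw(G) ≥ 2. The upper and lower bounds meet at 2, so that is the treewidth.

2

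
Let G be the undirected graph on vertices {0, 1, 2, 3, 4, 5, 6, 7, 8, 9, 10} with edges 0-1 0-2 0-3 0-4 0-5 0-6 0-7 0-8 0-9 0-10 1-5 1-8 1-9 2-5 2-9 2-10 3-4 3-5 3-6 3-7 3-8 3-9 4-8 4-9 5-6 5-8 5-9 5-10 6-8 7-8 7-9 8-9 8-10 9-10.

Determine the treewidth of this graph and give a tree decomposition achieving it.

The largest bag has 5 vertices, giving width 4; this decomposition certifies tw(G) ≤ 4. For the lower bound, the 5 vertices {0, 1, 5, 8, 9} are pairwise adjacent, and any tree decomposition puts a clique entirely inside one bag — forcing width ≥ 4. Combining the bounds, tw(G) = 4.

Treewidth 4.
One optimal decomposition is:
Bags: B1 = {0, 5, 8, 9, 10}  B2 = {0, 3, 5, 8, 9}  B3 = {0, 3, 7, 8, 9}  B4 = {0, 3, 4, 8, 9}  B5 = {0, 3, 5, 6, 8}  B6 = {0, 1, 5, 8, 9}  B7 = {0, 2, 5, 9, 10}
Tree: B1–B2, B2–B3, B2–B4, B2–B5, B1–B6, B1–B7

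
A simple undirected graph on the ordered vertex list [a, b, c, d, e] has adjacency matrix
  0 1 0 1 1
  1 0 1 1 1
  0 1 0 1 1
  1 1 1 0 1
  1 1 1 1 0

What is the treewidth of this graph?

A width-3 tree decomposition is:
Bags: B1 = {b, c, d, e}  B2 = {a, b, d, e}
Tree: B1–B2
The largest bag has 4 vertices, giving width 3; this decomposition certifies tw(G) ≤ 3. On the other hand G contains the 4-clique {b, c, d, e}. A clique must lie in a single bag of any decomposition, so no decomposition can have width below 3. Therefore the treewidth is 3.

3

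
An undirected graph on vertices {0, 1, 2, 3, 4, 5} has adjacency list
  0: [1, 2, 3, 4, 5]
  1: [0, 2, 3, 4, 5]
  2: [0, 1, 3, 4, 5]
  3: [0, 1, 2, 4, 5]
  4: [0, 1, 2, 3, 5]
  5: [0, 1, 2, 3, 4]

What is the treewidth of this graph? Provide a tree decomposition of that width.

With just one bag of size 6, the width is 6 − 1 = 5, so tw(G) ≤ 5. Conversely, {0, 1, 2, 3, 4, 5} is a clique of size 6, and the vertices of any clique must share a bag in every tree decomposition; so some bag has ≥ 6 vertices and tw(G) ≥ 5. Therefore the treewidth is 5.

Treewidth 5.
One optimal decomposition is:
Bags: B1 = {0, 1, 2, 3, 4, 5}
Tree: (single bag)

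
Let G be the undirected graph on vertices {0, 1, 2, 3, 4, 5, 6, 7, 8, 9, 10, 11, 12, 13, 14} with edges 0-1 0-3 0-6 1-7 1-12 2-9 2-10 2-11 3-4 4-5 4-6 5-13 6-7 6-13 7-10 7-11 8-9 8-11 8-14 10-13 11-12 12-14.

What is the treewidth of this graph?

3

A width-3 tree decomposition is:
Bags: B1 = {0, 3, 4, 5}  B2 = {0, 4, 5, 6}  B3 = {0, 5, 6, 13}  B4 = {0, 1, 6, 13}  B5 = {1, 6, 7, 13}  B6 = {1, 7, 10, 13}  B7 = {1, 7, 10, 12}  B8 = {7, 10, 11, 12}  B9 = {2, 10, 11, 12}  B10 = {2, 11, 12, 14}  B11 = {2, 8, 11, 14}  B12 = {2, 8, 9, 14}
Tree: B1–B2, B2–B3, B3–B4, B4–B5, B5–B6, B6–B7, B7–B8, B8–B9, B9–B10, B10–B11, B11–B12
The largest bag has 4 vertices, giving width 3; this decomposition certifies tw(G) ≤ 3. For the lower bound: the 4 vertex sets {3,4,5}, {0}, {6}, {1,7,10,13} are disjoint, each induces a connected subgraph, and every pair is joined by at least one edge of G. Contracting each set to a single vertex therefore yields K_{4} as a minor, and since treewidth is minor-monotone, tw(G) ≥ tw(K_{4}) = 3. Hence tw(G) = 3 exactly.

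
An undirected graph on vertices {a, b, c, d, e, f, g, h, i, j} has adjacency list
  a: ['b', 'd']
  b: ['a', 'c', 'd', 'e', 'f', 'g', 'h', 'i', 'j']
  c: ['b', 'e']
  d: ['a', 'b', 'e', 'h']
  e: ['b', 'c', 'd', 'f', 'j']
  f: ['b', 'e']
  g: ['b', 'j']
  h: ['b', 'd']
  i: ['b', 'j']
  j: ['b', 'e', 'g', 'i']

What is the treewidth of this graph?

A width-2 tree decomposition is:
Bags: B1 = {b, d, e}  B2 = {b, e, f}  B3 = {b, d, h}  B4 = {b, e, j}  B5 = {a, b, d}  B6 = {b, i, j}  B7 = {b, g, j}  B8 = {b, c, e}
Tree: B1–B2, B1–B3, B1–B4, B3–B5, B4–B6, B6–B7, B1–B8
Each bag holds 3 vertices, so the decomposition has width 2, which upper-bounds the treewidth. Conversely, {b, g, j} is a clique of size 3, and the vertices of any clique must share a bag in every tree decomposition; so some bag has ≥ 3 vertices and tw(G) ≥ 2. Hence tw(G) = 2 exactly.

2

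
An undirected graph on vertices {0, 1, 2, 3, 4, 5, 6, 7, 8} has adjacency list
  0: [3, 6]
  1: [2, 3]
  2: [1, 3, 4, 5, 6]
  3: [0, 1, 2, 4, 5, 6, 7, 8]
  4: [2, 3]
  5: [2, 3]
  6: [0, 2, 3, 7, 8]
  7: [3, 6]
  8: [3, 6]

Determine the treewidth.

2

A width-2 tree decomposition is:
Bags: B1 = {2, 3, 6}  B2 = {1, 2, 3}  B3 = {0, 3, 6}  B4 = {3, 6, 8}  B5 = {2, 3, 4}  B6 = {2, 3, 5}  B7 = {3, 6, 7}
Tree: B1–B2, B1–B3, B3–B4, B1–B5, B2–B6, B1–B7
Every bag has size at most 3, so the width is 3 − 1 = 2 and tw(G) ≤ 2. On the other hand G contains the 3-clique {0, 3, 6}. A clique must lie in a single bag of any decomposition, so no decomposition can have width below 2. Therefore the treewidth is 2.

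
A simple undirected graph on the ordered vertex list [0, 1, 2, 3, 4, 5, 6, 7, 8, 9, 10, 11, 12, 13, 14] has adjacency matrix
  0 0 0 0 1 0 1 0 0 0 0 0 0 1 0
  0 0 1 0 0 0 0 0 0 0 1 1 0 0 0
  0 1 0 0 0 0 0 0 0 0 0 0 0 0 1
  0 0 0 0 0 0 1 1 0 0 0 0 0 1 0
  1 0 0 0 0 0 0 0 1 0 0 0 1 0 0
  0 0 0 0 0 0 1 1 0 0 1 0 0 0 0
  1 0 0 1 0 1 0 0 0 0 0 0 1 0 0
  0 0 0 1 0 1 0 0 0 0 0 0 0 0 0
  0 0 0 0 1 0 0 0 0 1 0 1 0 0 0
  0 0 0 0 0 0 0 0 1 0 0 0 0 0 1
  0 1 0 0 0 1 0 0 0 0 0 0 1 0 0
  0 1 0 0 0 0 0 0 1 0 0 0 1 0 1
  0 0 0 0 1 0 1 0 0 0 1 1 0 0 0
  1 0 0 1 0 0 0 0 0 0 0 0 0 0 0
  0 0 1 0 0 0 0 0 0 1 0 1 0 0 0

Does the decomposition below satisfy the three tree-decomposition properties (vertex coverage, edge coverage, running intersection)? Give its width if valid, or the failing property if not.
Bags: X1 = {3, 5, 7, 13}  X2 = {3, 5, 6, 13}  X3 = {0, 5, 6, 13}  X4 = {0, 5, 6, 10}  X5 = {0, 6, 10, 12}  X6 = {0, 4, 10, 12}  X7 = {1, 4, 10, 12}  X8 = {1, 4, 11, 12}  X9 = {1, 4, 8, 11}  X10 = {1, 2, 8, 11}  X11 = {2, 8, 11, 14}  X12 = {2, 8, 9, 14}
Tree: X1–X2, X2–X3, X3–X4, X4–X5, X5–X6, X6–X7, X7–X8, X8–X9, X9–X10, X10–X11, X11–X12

Yes; width 3.

Every vertex of G appears in some bag (union = {0, 1, 2, 3, 4, 5, 6, 7, 8, 9, 10, 11, 12, 13, 14}); every edge is covered by a bag; and for each vertex v the set of bags containing v is connected in the bag tree. The decomposition is therefore valid. The largest bag has 4 vertices, so the width is 3.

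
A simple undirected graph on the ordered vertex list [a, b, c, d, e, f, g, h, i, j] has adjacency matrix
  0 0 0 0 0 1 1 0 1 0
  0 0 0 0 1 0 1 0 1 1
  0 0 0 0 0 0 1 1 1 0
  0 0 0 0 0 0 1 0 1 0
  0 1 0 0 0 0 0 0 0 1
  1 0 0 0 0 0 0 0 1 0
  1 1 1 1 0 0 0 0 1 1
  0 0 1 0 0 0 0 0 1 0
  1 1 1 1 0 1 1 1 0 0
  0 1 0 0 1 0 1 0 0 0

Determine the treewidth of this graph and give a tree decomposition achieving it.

Each bag holds 3 vertices, so the decomposition has width 2, which upper-bounds the treewidth. Conversely, {b, g, j} is a clique of size 3, and the vertices of any clique must share a bag in every tree decomposition; so some bag has ≥ 3 vertices and tw(G) ≥ 2. Combining the bounds, tw(G) = 2.

Treewidth 2.
Bags: B1 = {c, g, i}  B2 = {c, h, i}  B3 = {a, g, i}  B4 = {b, g, i}  B5 = {b, g, j}  B6 = {b, e, j}  B7 = {a, f, i}  B8 = {d, g, i}
Tree: B1–B2, B1–B3, B3–B4, B4–B5, B5–B6, B3–B7, B1–B8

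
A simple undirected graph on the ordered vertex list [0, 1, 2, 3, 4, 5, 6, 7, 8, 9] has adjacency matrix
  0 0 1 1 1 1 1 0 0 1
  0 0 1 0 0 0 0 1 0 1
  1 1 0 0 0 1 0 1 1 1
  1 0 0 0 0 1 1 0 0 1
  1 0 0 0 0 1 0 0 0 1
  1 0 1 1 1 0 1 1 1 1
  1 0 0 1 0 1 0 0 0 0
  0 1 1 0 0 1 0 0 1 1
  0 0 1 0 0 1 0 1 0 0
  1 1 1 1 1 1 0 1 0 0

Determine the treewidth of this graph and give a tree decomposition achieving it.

Treewidth 3.
Bags: B1 = {0, 3, 5, 9}  B2 = {0, 2, 5, 9}  B3 = {2, 5, 7, 9}  B4 = {1, 2, 7, 9}  B5 = {0, 3, 5, 6}  B6 = {0, 4, 5, 9}  B7 = {2, 5, 7, 8}
Tree: B1–B2, B2–B3, B3–B4, B1–B5, B2–B6, B3–B7

The largest bag has 4 vertices, giving width 3; this decomposition certifies tw(G) ≤ 3. Conversely, {1, 2, 7, 9} is a clique of size 4, and the vertices of any clique must share a bag in every tree decomposition; so some bag has ≥ 4 vertices and tw(G) ≥ 3. The upper and lower bounds meet at 3, so that is the treewidth.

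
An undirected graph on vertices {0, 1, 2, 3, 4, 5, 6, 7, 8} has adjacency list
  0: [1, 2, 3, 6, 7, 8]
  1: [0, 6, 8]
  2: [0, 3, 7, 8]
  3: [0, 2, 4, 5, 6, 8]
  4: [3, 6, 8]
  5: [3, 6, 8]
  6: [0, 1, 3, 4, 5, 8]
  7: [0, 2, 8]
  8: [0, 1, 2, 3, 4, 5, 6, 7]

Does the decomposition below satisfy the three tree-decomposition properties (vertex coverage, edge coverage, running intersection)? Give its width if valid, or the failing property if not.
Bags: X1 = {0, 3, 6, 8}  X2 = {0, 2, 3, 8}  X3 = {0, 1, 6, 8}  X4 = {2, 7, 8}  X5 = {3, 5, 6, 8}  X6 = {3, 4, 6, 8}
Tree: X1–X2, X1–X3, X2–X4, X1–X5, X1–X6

A tree decomposition must satisfy three properties: every vertex lies in some bag; for every edge, both endpoints lie together in some bag; and for every vertex, the bags containing it form a connected subtree. Here edge (0,7) lies in no bag, so the decomposition is invalid.

No — edge (0,7) lies in no bag.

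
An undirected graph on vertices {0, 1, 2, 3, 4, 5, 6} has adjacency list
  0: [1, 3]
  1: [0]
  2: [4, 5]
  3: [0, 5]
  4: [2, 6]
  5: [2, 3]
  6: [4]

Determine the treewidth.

1

A width-1 tree decomposition is:
Bags: B1 = {0, 1}  B2 = {0, 3}  B3 = {3, 5}  B4 = {2, 5}  B5 = {2, 4}  B6 = {4, 6}
Tree: B1–B2, B2–B3, B3–B4, B4–B5, B5–B6
Every bag has size at most 2, so the width is 2 − 1 = 1 and tw(G) ≤ 1. Any graph with an edge has treewidth ≥ 1, and G has the edge 1–0. Therefore the treewidth is 1.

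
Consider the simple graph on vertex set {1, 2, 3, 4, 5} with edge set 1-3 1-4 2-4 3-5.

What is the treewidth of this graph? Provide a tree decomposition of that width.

Treewidth 1.
Bags: B1 = {3, 5}  B2 = {1, 3}  B3 = {1, 4}  B4 = {2, 4}
Tree: B1–B2, B2–B3, B3–B4

Every bag has size at most 2, so the width is 2 − 1 = 1 and tw(G) ≤ 1. G has an edge, so its treewidth is at least 1. Hence tw(G) = 1 exactly.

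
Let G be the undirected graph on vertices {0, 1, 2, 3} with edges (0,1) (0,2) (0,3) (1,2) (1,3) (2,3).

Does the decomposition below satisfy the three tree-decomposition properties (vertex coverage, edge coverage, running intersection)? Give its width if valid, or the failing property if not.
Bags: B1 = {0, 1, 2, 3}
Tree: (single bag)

Every vertex of G appears in some bag (union = {0, 1, 2, 3}); every edge is covered by a bag; and for each vertex v the set of bags containing v is connected in the bag tree. The decomposition is therefore valid. The largest bag has 4 vertices, so the width is 3.

Yes; width 3.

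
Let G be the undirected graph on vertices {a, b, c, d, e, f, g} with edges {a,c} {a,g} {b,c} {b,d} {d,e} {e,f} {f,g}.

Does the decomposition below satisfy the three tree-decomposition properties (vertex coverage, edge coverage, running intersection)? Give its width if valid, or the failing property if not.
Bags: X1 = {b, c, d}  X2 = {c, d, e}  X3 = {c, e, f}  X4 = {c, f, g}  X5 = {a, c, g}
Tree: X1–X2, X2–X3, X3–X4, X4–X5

Yes; width 2.

Every vertex of G appears in some bag (union = {a, b, c, d, e, f, g}); every edge is covered by a bag; and for each vertex v the set of bags containing v is connected in the bag tree. The decomposition is therefore valid. The largest bag has 3 vertices, so the width is 2.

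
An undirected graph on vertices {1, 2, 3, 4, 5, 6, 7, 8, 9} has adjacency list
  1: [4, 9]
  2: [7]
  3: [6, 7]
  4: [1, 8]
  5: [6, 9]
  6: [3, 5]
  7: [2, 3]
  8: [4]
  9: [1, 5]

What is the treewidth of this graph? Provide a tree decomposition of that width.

Each bag holds 2 vertices, so the decomposition has width 1, which upper-bounds the treewidth. Since G has at least one edge (e.g. 8–4), it is not an edgeless graph, so tw(G) ≥ 1. The upper and lower bounds meet at 1, so that is the treewidth.

Treewidth 1.
One optimal decomposition is:
Bags: B1 = {4, 8}  B2 = {1, 4}  B3 = {1, 9}  B4 = {5, 9}  B5 = {5, 6}  B6 = {3, 6}  B7 = {3, 7}  B8 = {2, 7}
Tree: B1–B2, B2–B3, B3–B4, B4–B5, B5–B6, B6–B7, B7–B8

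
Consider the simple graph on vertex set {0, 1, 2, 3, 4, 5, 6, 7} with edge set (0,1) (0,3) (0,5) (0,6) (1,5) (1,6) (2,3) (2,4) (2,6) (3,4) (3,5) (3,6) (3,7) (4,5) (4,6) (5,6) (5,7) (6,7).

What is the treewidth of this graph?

3

A width-3 tree decomposition is:
Bags: B1 = {3, 4, 5, 6}  B2 = {3, 5, 6, 7}  B3 = {0, 3, 5, 6}  B4 = {0, 1, 5, 6}  B5 = {2, 3, 4, 6}
Tree: B1–B2, B1–B3, B3–B4, B1–B5
Each bag holds 4 vertices, so the decomposition has width 3, which upper-bounds the treewidth. On the other hand G contains the 4-clique {0, 1, 5, 6}. A clique must lie in a single bag of any decomposition, so no decomposition can have width below 3. Therefore the treewidth is 3.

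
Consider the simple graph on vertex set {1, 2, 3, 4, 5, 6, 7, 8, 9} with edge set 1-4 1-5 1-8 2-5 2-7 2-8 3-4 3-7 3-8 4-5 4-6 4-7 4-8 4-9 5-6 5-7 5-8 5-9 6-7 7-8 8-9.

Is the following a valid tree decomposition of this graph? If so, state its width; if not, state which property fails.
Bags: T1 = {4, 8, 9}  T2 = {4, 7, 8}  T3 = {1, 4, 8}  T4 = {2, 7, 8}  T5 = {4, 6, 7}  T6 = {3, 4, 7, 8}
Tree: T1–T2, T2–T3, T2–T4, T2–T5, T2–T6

A tree decomposition must satisfy three properties: every vertex lies in some bag; for every edge, both endpoints lie together in some bag; and for every vertex, the bags containing it form a connected subtree. Here vertex 5 appears in no bag, so the decomposition is invalid.

No — vertex 5 appears in no bag.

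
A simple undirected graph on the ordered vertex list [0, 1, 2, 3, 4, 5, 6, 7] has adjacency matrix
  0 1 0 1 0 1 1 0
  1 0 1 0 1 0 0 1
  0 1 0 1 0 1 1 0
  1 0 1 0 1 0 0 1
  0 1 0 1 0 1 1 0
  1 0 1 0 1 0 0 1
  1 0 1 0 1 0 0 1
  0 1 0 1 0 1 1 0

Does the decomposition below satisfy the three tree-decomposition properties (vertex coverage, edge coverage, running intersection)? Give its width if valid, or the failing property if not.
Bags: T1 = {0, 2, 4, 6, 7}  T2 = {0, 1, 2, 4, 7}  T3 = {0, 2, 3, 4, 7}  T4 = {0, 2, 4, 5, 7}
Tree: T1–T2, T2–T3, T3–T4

Yes; width 4.

Every vertex of G appears in some bag (union = {0, 1, 2, 3, 4, 5, 6, 7}); every edge is covered by a bag; and for each vertex v the set of bags containing v is connected in the bag tree. The decomposition is therefore valid. The largest bag has 5 vertices, so the width is 4.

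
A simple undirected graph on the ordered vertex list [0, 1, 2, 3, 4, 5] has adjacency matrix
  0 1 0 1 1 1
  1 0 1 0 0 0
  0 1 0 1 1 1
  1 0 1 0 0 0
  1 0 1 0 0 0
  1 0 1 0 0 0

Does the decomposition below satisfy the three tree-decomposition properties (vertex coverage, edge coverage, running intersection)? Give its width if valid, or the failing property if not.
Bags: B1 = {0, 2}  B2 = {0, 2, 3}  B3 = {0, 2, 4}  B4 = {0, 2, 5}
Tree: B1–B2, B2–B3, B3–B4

A tree decomposition must satisfy three properties: every vertex lies in some bag; for every edge, both endpoints lie together in some bag; and for every vertex, the bags containing it form a connected subtree. Here vertex 1 appears in no bag, so the decomposition is invalid.

No — vertex 1 appears in no bag.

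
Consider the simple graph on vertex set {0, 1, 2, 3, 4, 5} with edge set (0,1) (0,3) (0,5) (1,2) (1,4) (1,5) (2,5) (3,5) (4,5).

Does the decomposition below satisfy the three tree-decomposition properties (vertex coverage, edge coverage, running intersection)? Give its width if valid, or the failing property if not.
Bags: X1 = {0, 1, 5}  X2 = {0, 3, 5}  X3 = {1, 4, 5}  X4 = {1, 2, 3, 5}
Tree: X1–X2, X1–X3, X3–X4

No — bags containing vertex 3 are not connected in the tree.

A tree decomposition must satisfy three properties: every vertex lies in some bag; for every edge, both endpoints lie together in some bag; and for every vertex, the bags containing it form a connected subtree. Here bags containing vertex 3 are not connected in the tree, so the decomposition is invalid.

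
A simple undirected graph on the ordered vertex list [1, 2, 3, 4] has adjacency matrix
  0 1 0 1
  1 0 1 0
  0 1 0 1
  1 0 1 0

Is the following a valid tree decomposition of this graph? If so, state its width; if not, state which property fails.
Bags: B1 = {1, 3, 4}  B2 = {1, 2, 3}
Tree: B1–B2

Vertex coverage: the bags together contain {1, 2, 3, 4}, the full vertex set. Edge coverage: each edge of G has both endpoints in at least one bag. Running intersection: for every vertex, the bags containing it form a connected subtree. All three properties hold, so this is a valid tree decomposition of width max|bag| − 1 = 2, and hence tw(G) ≤ 2.

Yes; width 2.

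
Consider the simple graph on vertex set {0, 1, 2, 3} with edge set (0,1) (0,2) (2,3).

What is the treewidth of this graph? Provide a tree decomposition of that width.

Treewidth 1.
Bags: B1 = {0, 1}  B2 = {0, 2}  B3 = {2, 3}
Tree: B1–B2, B2–B3

Each bag holds 2 vertices, so the decomposition has width 1, which upper-bounds the treewidth. G has an edge, so its treewidth is at least 1. Combining the bounds, tw(G) = 1.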